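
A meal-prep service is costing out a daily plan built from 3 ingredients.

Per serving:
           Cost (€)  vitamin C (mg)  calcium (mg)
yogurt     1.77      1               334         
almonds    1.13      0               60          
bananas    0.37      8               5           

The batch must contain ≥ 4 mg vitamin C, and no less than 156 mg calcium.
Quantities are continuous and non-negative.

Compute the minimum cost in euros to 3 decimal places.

€0.979

Set it up as a linear program. Let x1 = servings of yogurt, x2 = servings of almonds, x3 = servings of bananas.
Minimize 1.77x1 + 1.13x2 + 0.37x3 s.t.:
  1x1 + 8x3 ≥ 4   (vitamin C)
  334x1 + 60x2 + 5x3 ≥ 156   (calcium)
  x1, x2, x3 ≥ 0.
At the optimum only yogurt, bananas are positive (almonds = 0). Binding constraints: vitamin C and calcium.
That vertex is x1 = 0.4604, x3 = 0.4424.
Hence cost = 1.77·0.4604 + 0.37·0.4424 = €0.97860.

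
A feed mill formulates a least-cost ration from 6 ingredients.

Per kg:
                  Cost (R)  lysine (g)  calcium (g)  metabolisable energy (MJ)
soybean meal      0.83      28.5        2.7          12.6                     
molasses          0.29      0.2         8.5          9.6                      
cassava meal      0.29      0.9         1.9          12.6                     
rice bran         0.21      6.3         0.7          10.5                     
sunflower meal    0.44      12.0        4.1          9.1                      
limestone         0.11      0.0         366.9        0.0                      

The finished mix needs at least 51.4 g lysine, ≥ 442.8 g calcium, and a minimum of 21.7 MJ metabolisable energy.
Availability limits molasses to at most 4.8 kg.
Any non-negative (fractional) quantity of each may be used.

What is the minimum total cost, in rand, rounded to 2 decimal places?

R1.63

Set it up as a linear program. Let x1 = kg of soybean meal, x2 = kg of molasses, x3 = kg of cassava meal, x4 = kg of rice bran, x5 = kg of sunflower meal, x6 = kg of limestone.
Minimize 0.83x1 + 0.29x2 + 0.29x3 + 0.21x4 + 0.44x5 + 0.11x6 s.t.:
  28.5x1 + 0.2x2 + 0.9x3 + 6.3x4 + 12x5 ≥ 51.4   (lysine)
  2.7x1 + 8.5x2 + 1.9x3 + 0.7x4 + 4.1x5 + 366.9x6 ≥ 442.8   (calcium)
  12.6x1 + 9.6x2 + 12.6x3 + 10.5x4 + 9.1x5 ≥ 21.7   (metabolisable energy)
  x2 ≤ 4.8
  x1, x2, x3, x4, x5, x6 ≥ 0.
At the optimum only soybean meal, limestone are positive (molasses, cassava meal, rice bran, sunflower meal = 0). There the lysine and calcium constraints are tight.
So soybean meal = 1.804 kg, limestone = 1.194 kg.
Cost = 0.83·1.804 + 0.11·1.194 = 1.6287.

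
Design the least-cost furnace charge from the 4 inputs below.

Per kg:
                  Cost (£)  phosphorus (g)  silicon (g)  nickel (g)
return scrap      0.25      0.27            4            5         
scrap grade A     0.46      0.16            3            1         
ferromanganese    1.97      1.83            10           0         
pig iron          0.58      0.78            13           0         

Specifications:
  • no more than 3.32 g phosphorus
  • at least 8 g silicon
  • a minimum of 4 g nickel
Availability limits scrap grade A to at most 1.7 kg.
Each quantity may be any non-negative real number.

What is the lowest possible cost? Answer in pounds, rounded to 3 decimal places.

Set it up as a linear program. Let x1 = kg of return scrap, x2 = kg of scrap grade A, x3 = kg of ferromanganese, x4 = kg of pig iron.
min 0.25x1 + 0.46x2 + 1.97x3 + 0.58x4 s.t.:
  0.27x1 + 0.16x2 + 1.83x3 + 0.78x4 ≤ 3.32   (phosphorus)
  4x1 + 3x2 + 10x3 + 13x4 ≥ 8   (silicon)
  5x1 + 1x2 ≥ 4   (nickel)
  x2 ≤ 1.7
  x1, x2, x3, x4 ≥ 0.
At the optimum only return scrap, pig iron are positive (scrap grade A, ferromanganese = 0). The silicon and nickel requirements are met with equality.
That vertex is x1 = 0.8, x4 = 0.3692.
Hence cost = 0.25·0.8 + 0.58·0.3692 = £0.41414.

£0.414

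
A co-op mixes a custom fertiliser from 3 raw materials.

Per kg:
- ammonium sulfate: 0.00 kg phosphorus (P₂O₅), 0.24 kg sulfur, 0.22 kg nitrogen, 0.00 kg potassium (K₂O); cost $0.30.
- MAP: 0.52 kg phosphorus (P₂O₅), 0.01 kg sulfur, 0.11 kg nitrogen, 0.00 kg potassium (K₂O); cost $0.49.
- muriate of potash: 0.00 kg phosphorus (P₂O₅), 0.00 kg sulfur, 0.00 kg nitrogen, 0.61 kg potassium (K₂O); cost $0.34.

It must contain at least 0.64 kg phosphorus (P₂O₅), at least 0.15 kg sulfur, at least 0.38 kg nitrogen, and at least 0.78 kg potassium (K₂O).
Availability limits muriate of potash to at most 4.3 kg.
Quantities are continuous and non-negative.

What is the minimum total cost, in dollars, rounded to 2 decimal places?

Let x1 = kg of ammonium sulfate, x2 = kg of MAP, x3 = kg of muriate of potash.
Minimise 0.3x1 + 0.49x2 + 0.34x3 s.t.:
  0.52x2 ≥ 0.64   (phosphorus (P₂O₅))
  0.24x1 + 0.01x2 ≥ 0.15   (sulfur)
  0.22x1 + 0.11x2 ≥ 0.38   (nitrogen)
  0.61x3 ≥ 0.78   (potassium (K₂O))
  x3 ≤ 4.3
  x1, x2, x3 ≥ 0.
The optimal mix uses every input. The phosphorus (P₂O₅), nitrogen, potassium (K₂O) requirements are met with equality.
That vertex is x1 = 1.112, x2 = 1.231, x3 = 1.279.
Objective = 0.3·1.112 + 0.49·1.231 + 0.34·1.279 = 1.3717.

$1.37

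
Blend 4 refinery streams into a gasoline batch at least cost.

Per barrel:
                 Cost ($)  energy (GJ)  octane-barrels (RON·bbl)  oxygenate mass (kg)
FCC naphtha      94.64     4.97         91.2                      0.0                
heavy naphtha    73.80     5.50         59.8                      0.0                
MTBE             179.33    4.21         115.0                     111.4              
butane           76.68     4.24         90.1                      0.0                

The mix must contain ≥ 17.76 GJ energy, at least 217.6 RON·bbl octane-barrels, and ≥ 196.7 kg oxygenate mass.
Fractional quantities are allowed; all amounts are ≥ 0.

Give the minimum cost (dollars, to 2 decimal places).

$455.21

Let x1 = barrels of FCC naphtha, x2 = barrels of heavy naphtha, x3 = barrels of MTBE, x4 = barrels of butane.
Minimise 94.64x1 + 73.8x2 + 179.33x3 + 76.68x4 subject to:
  4.97x1 + 5.5x2 + 4.21x3 + 4.24x4 ≥ 17.76   (energy)
  91.2x1 + 59.8x2 + 115x3 + 90.1x4 ≥ 217.6   (octane-barrels)
  111.4x3 ≥ 196.7   (oxygenate mass)
  x1, x2, x3, x4 ≥ 0.
At the optimum only heavy naphtha, MTBE are positive (FCC naphtha, butane = 0). Binding constraints: energy and oxygenate mass.
Optimal quantities: heavy naphtha = 1.87752 barrels, MTBE = 1.76571 barrels.
Hence cost = 73.8·1.87752 + 179.33·1.76571 = $455.2058.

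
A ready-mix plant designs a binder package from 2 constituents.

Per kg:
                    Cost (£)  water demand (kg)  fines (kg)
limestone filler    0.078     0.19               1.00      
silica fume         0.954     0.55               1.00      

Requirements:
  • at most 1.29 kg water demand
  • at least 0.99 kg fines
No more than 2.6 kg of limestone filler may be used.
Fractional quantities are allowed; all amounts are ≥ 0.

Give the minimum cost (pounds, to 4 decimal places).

This is a linear program. Let x1 = kg of limestone filler, x2 = kg of silica fume.
min 0.078x1 + 0.954x2 with:
  0.19x1 + 0.55x2 ≤ 1.29   (water demand)
  1x1 + 1x2 ≥ 0.99   (fines)
  x1 ≤ 2.6
  x1, x2 ≥ 0.
The optimal basis is {limestone filler}; silica fume drops out. Binding constraint: fines.
Optimal quantities: limestone filler = 0.99 kg.
Cost = 0.078·0.99 = 0.077220.

£0.0772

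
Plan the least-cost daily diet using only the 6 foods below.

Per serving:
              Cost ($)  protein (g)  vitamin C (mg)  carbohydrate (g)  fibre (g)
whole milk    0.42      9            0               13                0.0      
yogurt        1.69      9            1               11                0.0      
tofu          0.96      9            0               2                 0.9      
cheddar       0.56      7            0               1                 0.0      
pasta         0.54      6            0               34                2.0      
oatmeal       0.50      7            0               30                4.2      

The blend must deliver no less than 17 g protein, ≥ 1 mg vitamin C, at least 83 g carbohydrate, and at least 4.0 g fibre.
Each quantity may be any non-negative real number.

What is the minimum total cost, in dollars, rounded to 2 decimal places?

This is a linear program. Let x1 = servings of whole milk, x2 = servings of yogurt, x3 = servings of tofu, x4 = servings of cheddar, x5 = servings of pasta, x6 = servings of oatmeal.
min 0.42x1 + 1.69x2 + 0.96x3 + 0.56x4 + 0.54x5 + 0.5x6 subject to:
  9x1 + 9x2 + 9x3 + 7x4 + 6x5 + 7x6 ≥ 17   (protein)
  1x2 ≥ 1   (vitamin C)
  13x1 + 11x2 + 2x3 + 1x4 + 34x5 + 30x6 ≥ 83   (carbohydrate)
  0.9x3 + 2x5 + 4.2x6 ≥ 4   (fibre)
  x1, x2, x3, x4, x5, x6 ≥ 0.
The cheapest feasible vertex uses only yogurt, pasta; whole milk, tofu, cheddar, oatmeal are not used. Binding constraints: vitamin C and carbohydrate.
Optimal quantities: yogurt = 1 serving, pasta = 2.118 servings.
Total cost: 1.69·1 + 0.54·2.118 = 2.8337.

$2.83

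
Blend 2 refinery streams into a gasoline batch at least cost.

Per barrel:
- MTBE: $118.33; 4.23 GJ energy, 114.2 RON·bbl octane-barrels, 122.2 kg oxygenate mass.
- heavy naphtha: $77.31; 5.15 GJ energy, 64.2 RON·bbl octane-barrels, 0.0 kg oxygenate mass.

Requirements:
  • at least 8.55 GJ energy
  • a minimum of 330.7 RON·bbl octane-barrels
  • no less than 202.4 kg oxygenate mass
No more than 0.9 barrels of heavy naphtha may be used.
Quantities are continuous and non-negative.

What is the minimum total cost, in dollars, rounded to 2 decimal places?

Let x1 = barrels of MTBE, x2 = barrels of heavy naphtha.
min 118.33x1 + 77.31x2 with:
  4.23x1 + 5.15x2 ≥ 8.55   (energy)
  114.2x1 + 64.2x2 ≥ 330.7   (octane-barrels)
  122.2x1 ≥ 202.4   (oxygenate mass)
  x2 ≤ 0.9
  x1, x2 ≥ 0.
The optimal basis is {MTBE}; heavy naphtha drops out. The octane-barrels requirement is met with equality.
Solving gives x1 = 2.8958.
Cost = 118.33·2.8958 = 342.6600.

$342.66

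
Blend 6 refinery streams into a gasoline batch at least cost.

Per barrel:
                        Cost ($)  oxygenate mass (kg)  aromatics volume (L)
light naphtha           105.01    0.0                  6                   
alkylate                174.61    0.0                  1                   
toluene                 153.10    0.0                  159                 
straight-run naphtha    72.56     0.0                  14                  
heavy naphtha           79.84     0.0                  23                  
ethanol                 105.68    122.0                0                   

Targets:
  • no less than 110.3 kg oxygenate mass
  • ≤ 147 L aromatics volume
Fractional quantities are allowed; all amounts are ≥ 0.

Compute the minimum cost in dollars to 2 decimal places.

Treat it as an LP. Let x1 = barrels of light naphtha, x2 = barrels of alkylate, x3 = barrels of toluene, x4 = barrels of straight-run naphtha, x5 = barrels of heavy naphtha, x6 = barrels of ethanol.
Minimize 105.01x1 + 174.61x2 + 153.1x3 + 72.56x4 + 79.84x5 + 105.68x6 s.t.:
  122x6 ≥ 110.3   (oxygenate mass)
  6x1 + 1x2 + 159x3 + 14x4 + 23x5 ≤ 147   (aromatics volume)
  x1, x2, x3, x4, x5, x6 ≥ 0.
The cheapest feasible vertex uses only ethanol; light naphtha, alkylate, toluene, straight-run naphtha, heavy naphtha are not used. There the oxygenate mass constraint is tight.
That vertex is x6 = 0.9041.
Total cost: 105.68·0.9041 = 95.5453.

$95.55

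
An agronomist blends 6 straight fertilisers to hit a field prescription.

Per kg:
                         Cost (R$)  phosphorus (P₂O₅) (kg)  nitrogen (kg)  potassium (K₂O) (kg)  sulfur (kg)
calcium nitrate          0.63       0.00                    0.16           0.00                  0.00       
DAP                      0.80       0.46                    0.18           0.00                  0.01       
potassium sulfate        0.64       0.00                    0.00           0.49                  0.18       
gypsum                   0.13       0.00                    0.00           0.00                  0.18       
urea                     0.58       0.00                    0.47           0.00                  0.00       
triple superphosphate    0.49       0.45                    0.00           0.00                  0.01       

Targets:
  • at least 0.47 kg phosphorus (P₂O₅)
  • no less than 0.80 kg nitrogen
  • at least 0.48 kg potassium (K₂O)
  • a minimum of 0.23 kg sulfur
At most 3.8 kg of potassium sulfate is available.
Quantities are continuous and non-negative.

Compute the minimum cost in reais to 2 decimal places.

R$2.16

Let x1 = kg of calcium nitrate, x2 = kg of DAP, x3 = kg of potassium sulfate, x4 = kg of gypsum, x5 = kg of urea, x6 = kg of triple superphosphate.
Minimise 0.63x1 + 0.8x2 + 0.64x3 + 0.13x4 + 0.58x5 + 0.49x6 with:
  0.46x2 + 0.45x6 ≥ 0.47   (phosphorus (P₂O₅))
  0.16x1 + 0.18x2 + 0.47x5 ≥ 0.8   (nitrogen)
  0.49x3 ≥ 0.48   (potassium (K₂O))
  0.01x2 + 0.18x3 + 0.18x4 + 0.01x6 ≥ 0.23   (sulfur)
  x3 ≤ 3.8
  x1, x2, x3, x4, x5, x6 ≥ 0.
The optimal basis is {potassium sulfate, gypsum, urea, triple superphosphate}; calcium nitrate, DAP drop out. Binding constraints: phosphorus (P₂O₅), nitrogen, potassium (K₂O), sulfur.
So potassium sulfate = 0.9796 kg, gypsum = 0.2402 kg, urea = 1.702 kg, triple superphosphate = 1.044 kg.
Hence cost = 0.64·0.9796 + 0.13·0.2402 + 0.58·1.702 + 0.49·1.044 = R$2.1569.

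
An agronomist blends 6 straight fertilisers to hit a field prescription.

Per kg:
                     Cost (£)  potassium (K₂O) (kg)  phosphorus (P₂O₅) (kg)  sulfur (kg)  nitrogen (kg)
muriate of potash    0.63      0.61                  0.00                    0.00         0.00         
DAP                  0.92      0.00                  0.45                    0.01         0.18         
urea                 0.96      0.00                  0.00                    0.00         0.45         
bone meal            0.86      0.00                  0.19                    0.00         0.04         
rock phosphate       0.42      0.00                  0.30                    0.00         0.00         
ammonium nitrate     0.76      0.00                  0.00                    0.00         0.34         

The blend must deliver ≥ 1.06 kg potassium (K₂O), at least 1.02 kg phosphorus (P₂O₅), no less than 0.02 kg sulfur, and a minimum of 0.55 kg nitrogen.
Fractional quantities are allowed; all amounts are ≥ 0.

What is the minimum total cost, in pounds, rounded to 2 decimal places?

Let x1 = kg of muriate of potash, x2 = kg of DAP, x3 = kg of urea, x4 = kg of bone meal, x5 = kg of rock phosphate, x6 = kg of ammonium nitrate.
Minimize 0.63x1 + 0.92x2 + 0.96x3 + 0.86x4 + 0.42x5 + 0.76x6 with:
  0.61x1 ≥ 1.06   (potassium (K₂O))
  0.45x2 + 0.19x4 + 0.3x5 ≥ 1.02   (phosphorus (P₂O₅))
  0.01x2 ≥ 0.02   (sulfur)
  0.18x2 + 0.45x3 + 0.04x4 + 0.34x6 ≥ 0.55   (nitrogen)
  x1, x2, x3, x4, x5, x6 ≥ 0.
The cheapest feasible vertex uses only muriate of potash, DAP, urea; bone meal, rock phosphate, ammonium nitrate are not used. The potassium (K₂O), phosphorus (P₂O₅), nitrogen requirements are met with equality.
That vertex is x1 = 1.738, x2 = 2.267, x3 = 0.3156.
Objective = 0.63·1.738 + 0.92·2.267 + 0.96·0.3156 = 3.4836.

£3.48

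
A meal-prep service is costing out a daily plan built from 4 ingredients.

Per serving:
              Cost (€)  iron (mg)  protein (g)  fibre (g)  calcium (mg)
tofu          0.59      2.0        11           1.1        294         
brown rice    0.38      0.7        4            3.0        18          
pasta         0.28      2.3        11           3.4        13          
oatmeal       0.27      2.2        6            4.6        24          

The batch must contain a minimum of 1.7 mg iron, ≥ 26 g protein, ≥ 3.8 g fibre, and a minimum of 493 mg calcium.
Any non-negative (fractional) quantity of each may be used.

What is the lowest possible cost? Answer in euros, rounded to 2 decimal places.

Let x1 = servings of tofu, x2 = servings of brown rice, x3 = servings of pasta, x4 = servings of oatmeal.
Minimize 0.59x1 + 0.38x2 + 0.28x3 + 0.27x4 s.t.:
  2x1 + 0.7x2 + 2.3x3 + 2.2x4 ≥ 1.7   (iron)
  11x1 + 4x2 + 11x3 + 6x4 ≥ 26   (protein)
  1.1x1 + 3x2 + 3.4x3 + 4.6x4 ≥ 3.8   (fibre)
  294x1 + 18x2 + 13x3 + 24x4 ≥ 493   (calcium)
  x1, x2, x3, x4 ≥ 0.
The cheapest feasible vertex uses only tofu, pasta; brown rice, oatmeal are not used. There the protein and calcium constraints are tight.
Solving gives x1 = 1.645, x3 = 0.7185.
Hence cost = 0.59·1.645 + 0.28·0.7185 = €1.1717.

€1.17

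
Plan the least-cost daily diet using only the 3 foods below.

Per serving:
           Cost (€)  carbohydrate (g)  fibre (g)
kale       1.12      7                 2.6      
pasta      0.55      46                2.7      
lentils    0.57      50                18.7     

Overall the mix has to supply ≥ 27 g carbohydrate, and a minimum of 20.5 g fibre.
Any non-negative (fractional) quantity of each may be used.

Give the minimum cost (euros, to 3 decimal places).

Set it up as a linear program. Let x1 = servings of kale, x2 = servings of pasta, x3 = servings of lentils.
Minimise 1.12x1 + 0.55x2 + 0.57x3 subject to:
  7x1 + 46x2 + 50x3 ≥ 27   (carbohydrate)
  2.6x1 + 2.7x2 + 18.7x3 ≥ 20.5   (fibre)
  x1, x2, x3 ≥ 0.
The cheapest feasible vertex uses only lentils; kale, pasta are not used. There the fibre constraint is tight.
That vertex is x3 = 1.096.
Cost = 0.57·1.096 = 0.62472.

€0.625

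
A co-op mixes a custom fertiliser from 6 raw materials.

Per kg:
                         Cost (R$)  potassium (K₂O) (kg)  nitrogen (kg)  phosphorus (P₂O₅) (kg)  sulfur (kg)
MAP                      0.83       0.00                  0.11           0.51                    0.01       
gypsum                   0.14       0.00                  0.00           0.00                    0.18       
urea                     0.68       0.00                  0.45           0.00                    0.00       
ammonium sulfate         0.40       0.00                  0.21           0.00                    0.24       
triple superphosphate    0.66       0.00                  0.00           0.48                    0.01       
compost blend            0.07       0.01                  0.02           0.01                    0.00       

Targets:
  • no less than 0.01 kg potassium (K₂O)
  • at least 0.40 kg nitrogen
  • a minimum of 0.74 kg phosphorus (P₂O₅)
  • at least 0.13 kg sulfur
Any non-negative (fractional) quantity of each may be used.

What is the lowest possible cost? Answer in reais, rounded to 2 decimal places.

Treat it as an LP. Let x1 = kg of MAP, x2 = kg of gypsum, x3 = kg of urea, x4 = kg of ammonium sulfate, x5 = kg of triple superphosphate, x6 = kg of compost blend.
Minimise 0.83x1 + 0.14x2 + 0.68x3 + 0.4x4 + 0.66x5 + 0.07x6 s.t.:
  0.01x6 ≥ 0.01   (potassium (K₂O))
  0.11x1 + 0.45x3 + 0.21x4 + 0.02x6 ≥ 0.4   (nitrogen)
  0.51x1 + 0.48x5 + 0.01x6 ≥ 0.74   (phosphorus (P₂O₅))
  0.01x1 + 0.18x2 + 0.24x4 + 0.01x5 ≥ 0.13   (sulfur)
  x1, x2, x3, x4, x5, x6 ≥ 0.
The optimal basis is {MAP, urea, ammonium sulfate, compost blend}; gypsum, triple superphosphate drop out. Binding constraints: potassium (K₂O), nitrogen, phosphorus (P₂O₅), sulfur.
So MAP = 1.431 kg, urea = 0.2696 kg, ammonium sulfate = 0.482 kg, compost blend = 1 kg.
Hence cost = 0.83·1.431 + 0.68·0.2696 + 0.4·0.482 + 0.07·1 = R$1.6339.

R$1.63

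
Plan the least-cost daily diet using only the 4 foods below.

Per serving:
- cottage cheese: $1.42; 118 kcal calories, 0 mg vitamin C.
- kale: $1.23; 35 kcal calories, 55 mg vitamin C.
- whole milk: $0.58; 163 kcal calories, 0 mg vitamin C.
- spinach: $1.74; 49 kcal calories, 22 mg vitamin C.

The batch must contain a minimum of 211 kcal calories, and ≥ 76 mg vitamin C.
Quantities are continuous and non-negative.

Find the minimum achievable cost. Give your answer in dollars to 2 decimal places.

$2.28

Let x1 = servings of cottage cheese, x2 = servings of kale, x3 = servings of whole milk, x4 = servings of spinach.
min 1.42x1 + 1.23x2 + 0.58x3 + 1.74x4 s.t.:
  118x1 + 35x2 + 163x3 + 49x4 ≥ 211   (calories)
  55x2 + 22x4 ≥ 76   (vitamin C)
  x1, x2, x3, x4 ≥ 0.
The minimum-cost mix takes nothing from cottage cheese, spinach — only kale, whole milk. There the calories and vitamin C constraints are tight.
Solving gives x2 = 1.382, x3 = 0.9978.
Hence cost = 1.23·1.382 + 0.58·0.9978 = $2.2786.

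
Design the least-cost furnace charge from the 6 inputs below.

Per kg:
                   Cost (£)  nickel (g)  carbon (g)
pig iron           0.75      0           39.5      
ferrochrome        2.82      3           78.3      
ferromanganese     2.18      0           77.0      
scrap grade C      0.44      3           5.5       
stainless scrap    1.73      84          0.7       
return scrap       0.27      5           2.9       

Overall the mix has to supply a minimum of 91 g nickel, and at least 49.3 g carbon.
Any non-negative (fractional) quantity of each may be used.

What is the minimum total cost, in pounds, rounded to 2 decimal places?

Let x1 = kg of pig iron, x2 = kg of ferrochrome, x3 = kg of ferromanganese, x4 = kg of scrap grade C, x5 = kg of stainless scrap, x6 = kg of return scrap.
Minimize 0.75x1 + 2.82x2 + 2.18x3 + 0.44x4 + 1.73x5 + 0.27x6 s.t.:
  3x2 + 3x4 + 84x5 + 5x6 ≥ 91   (nickel)
  39.5x1 + 78.3x2 + 77x3 + 5.5x4 + 0.7x5 + 2.9x6 ≥ 49.3   (carbon)
  x1, x2, x3, x4, x5, x6 ≥ 0.
The optimal basis is {pig iron, stainless scrap}; ferrochrome, ferromanganese, scrap grade C, return scrap drop out. There the nickel and carbon constraints are tight.
That vertex is x1 = 1.229, x5 = 1.083.
Objective = 0.75·1.229 + 1.73·1.083 = 2.7953.

£2.80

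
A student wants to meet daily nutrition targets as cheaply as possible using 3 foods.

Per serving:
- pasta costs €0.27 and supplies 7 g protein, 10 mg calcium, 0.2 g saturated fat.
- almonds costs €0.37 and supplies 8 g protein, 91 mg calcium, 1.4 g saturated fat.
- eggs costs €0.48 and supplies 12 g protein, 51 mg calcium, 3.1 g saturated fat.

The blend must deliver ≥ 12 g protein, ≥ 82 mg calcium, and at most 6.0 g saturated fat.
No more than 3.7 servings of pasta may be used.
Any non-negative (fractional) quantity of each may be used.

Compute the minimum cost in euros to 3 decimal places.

€0.507

This is a linear program. Let x1 = servings of pasta, x2 = servings of almonds, x3 = servings of eggs.
Minimise 0.27x1 + 0.37x2 + 0.48x3 s.t.:
  7x1 + 8x2 + 12x3 ≥ 12   (protein)
  10x1 + 91x2 + 51x3 ≥ 82   (calcium)
  0.2x1 + 1.4x2 + 3.1x3 ≤ 6   (saturated fat)
  x1 ≤ 3.7
  x1, x2, x3 ≥ 0.
The minimum-cost mix takes nothing from pasta — only almonds, eggs. Binding constraints: protein and calcium.
Solving gives x2 = 0.5439, x3 = 0.6374.
Cost = 0.37·0.5439 + 0.48·0.6374 = 0.50720.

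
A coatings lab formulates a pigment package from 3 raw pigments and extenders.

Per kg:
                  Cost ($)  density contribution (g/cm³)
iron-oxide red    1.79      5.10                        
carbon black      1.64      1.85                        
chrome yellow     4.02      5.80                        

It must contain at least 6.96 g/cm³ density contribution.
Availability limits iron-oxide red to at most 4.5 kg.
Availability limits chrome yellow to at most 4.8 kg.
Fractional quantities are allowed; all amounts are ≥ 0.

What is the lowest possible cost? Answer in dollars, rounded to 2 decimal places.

$2.44

Let x1 = kg of iron-oxide red, x2 = kg of carbon black, x3 = kg of chrome yellow.
Minimise 1.79x1 + 1.64x2 + 4.02x3 subject to:
  5.1x1 + 1.85x2 + 5.8x3 ≥ 6.96   (density contribution)
  x1 ≤ 4.5
  x3 ≤ 4.8
  x1, x2, x3 ≥ 0.
The cheapest feasible vertex uses only iron-oxide red; carbon black, chrome yellow are not used. The density contribution requirement is met with equality.
That vertex is x1 = 1.365.
Objective = 1.79·1.365 = 2.4434.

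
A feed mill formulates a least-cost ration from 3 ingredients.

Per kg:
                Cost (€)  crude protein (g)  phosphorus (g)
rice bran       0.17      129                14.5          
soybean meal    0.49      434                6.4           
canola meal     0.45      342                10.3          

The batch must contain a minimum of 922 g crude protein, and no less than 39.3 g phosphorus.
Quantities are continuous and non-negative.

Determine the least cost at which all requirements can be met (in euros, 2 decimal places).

Treat it as an LP. Let x1 = kg of rice bran, x2 = kg of soybean meal, x3 = kg of canola meal.
Minimise 0.17x1 + 0.49x2 + 0.45x3 subject to:
  129x1 + 434x2 + 342x3 ≥ 922   (crude protein)
  14.5x1 + 6.4x2 + 10.3x3 ≥ 39.3   (phosphorus)
  x1, x2, x3 ≥ 0.
The cheapest feasible vertex uses only rice bran, soybean meal; canola meal is not used. Binding constraints: crude protein and phosphorus.
So rice bran = 2.04 kg, soybean meal = 1.518 kg.
Objective = 0.17·2.04 + 0.49·1.518 = 1.0906.

€1.09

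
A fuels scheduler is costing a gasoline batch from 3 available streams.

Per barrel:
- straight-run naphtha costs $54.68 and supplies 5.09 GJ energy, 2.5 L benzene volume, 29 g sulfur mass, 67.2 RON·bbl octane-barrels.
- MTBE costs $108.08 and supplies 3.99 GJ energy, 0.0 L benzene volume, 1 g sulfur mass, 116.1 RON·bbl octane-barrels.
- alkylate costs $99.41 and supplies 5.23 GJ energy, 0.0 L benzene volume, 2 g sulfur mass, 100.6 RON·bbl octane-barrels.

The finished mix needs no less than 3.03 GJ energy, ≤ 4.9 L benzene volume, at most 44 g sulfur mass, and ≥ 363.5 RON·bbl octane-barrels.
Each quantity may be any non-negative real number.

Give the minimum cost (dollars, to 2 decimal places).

$327.06

Set it up as a linear program. Let x1 = barrels of straight-run naphtha, x2 = barrels of MTBE, x3 = barrels of alkylate.
Minimise 54.68x1 + 108.08x2 + 99.41x3 subject to:
  5.09x1 + 3.99x2 + 5.23x3 ≥ 3.03   (energy)
  2.5x1 ≤ 4.9   (benzene volume)
  29x1 + 1x2 + 2x3 ≤ 44   (sulfur mass)
  67.2x1 + 116.1x2 + 100.6x3 ≥ 363.5   (octane-barrels)
  x1, x2, x3 ≥ 0.
The optimal basis is {straight-run naphtha, MTBE}; alkylate drops out. Binding constraints: sulfur mass and octane-barrels.
So straight-run naphtha = 1.438 barrels, MTBE = 2.2986 barrels.
Objective = 54.68·1.438 + 108.08·2.2986 = 327.0625.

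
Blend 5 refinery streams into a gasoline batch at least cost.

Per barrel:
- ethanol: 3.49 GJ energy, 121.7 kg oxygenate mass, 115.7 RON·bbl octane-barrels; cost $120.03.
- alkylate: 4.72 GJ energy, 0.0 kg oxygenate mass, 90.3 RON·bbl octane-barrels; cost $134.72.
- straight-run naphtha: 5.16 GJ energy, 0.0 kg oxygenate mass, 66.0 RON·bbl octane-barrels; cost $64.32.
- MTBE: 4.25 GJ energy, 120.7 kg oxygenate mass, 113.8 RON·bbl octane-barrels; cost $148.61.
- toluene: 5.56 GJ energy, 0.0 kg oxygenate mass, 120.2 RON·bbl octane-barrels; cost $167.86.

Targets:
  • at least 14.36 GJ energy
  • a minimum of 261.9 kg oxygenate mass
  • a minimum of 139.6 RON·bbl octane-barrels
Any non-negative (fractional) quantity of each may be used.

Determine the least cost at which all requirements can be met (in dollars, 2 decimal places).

$343.69

Treat it as an LP. Let x1 = barrels of ethanol, x2 = barrels of alkylate, x3 = barrels of straight-run naphtha, x4 = barrels of MTBE, x5 = barrels of toluene.
Minimize 120.03x1 + 134.72x2 + 64.32x3 + 148.61x4 + 167.86x5 with:
  3.49x1 + 4.72x2 + 5.16x3 + 4.25x4 + 5.56x5 ≥ 14.36   (energy)
  121.7x1 + 120.7x4 ≥ 261.9   (oxygenate mass)
  115.7x1 + 90.3x2 + 66x3 + 113.8x4 + 120.2x5 ≥ 139.6   (octane-barrels)
  x1, x2, x3, x4, x5 ≥ 0.
The optimal basis is {ethanol, straight-run naphtha}; alkylate, MTBE, toluene drop out. The energy and oxygenate mass requirements are met with equality.
Solving gives x1 = 2.15201, x3 = 1.32742.
Cost = 120.03·2.15201 + 64.32·1.32742 = 343.6854.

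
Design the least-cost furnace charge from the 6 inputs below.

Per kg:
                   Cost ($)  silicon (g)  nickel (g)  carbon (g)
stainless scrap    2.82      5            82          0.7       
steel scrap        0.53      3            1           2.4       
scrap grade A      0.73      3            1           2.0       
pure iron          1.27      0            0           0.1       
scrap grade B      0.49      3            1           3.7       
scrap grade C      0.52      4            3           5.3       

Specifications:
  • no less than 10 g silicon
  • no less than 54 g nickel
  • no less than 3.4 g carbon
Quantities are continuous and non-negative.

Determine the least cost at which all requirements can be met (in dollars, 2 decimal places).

$2.59

Treat it as an LP. Let x1 = kg of stainless scrap, x2 = kg of steel scrap, x3 = kg of scrap grade A, x4 = kg of pure iron, x5 = kg of scrap grade B, x6 = kg of scrap grade C.
Minimise 2.82x1 + 0.53x2 + 0.73x3 + 1.27x4 + 0.49x5 + 0.52x6 subject to:
  5x1 + 3x2 + 3x3 + 3x5 + 4x6 ≥ 10   (silicon)
  82x1 + 1x2 + 1x3 + 1x5 + 3x6 ≥ 54   (nickel)
  0.7x1 + 2.4x2 + 2x3 + 0.1x4 + 3.7x5 + 5.3x6 ≥ 3.4   (carbon)
  x1, x2, x3, x4, x5, x6 ≥ 0.
The optimal basis is {stainless scrap, scrap grade C}; steel scrap, scrap grade A, pure iron, scrap grade B drop out. There the silicon and nickel constraints are tight.
That vertex is x1 = 0.5942, x6 = 1.757.
Cost = 2.82·0.5942 + 0.52·1.757 = 2.5893.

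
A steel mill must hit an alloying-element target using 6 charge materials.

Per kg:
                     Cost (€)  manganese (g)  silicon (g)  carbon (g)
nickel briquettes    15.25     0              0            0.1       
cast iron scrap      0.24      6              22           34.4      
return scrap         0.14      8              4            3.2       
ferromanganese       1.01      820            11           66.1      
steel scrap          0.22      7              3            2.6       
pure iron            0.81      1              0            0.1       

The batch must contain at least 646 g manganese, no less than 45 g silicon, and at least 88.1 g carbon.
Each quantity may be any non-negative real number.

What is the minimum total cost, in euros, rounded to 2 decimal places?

This is a linear program. Let x1 = kg of nickel briquettes, x2 = kg of cast iron scrap, x3 = kg of return scrap, x4 = kg of ferromanganese, x5 = kg of steel scrap, x6 = kg of pure iron.
Minimize 15.25x1 + 0.24x2 + 0.14x3 + 1.01x4 + 0.22x5 + 0.81x6 s.t.:
  6x2 + 8x3 + 820x4 + 7x5 + 1x6 ≥ 646   (manganese)
  22x2 + 4x3 + 11x4 + 3x5 ≥ 45   (silicon)
  0.1x1 + 34.4x2 + 3.2x3 + 66.1x4 + 2.6x5 + 0.1x6 ≥ 88.1   (carbon)
  x1, x2, x3, x4, x5, x6 ≥ 0.
The cheapest feasible vertex uses only cast iron scrap, ferromanganese; nickel briquettes, return scrap, steel scrap, pure iron are not used. The manganese and silicon requirements are met with equality.
That vertex is x2 = 1.658, x4 = 0.7757.
Objective = 0.24·1.658 + 1.01·0.7757 = 1.1814.

€1.18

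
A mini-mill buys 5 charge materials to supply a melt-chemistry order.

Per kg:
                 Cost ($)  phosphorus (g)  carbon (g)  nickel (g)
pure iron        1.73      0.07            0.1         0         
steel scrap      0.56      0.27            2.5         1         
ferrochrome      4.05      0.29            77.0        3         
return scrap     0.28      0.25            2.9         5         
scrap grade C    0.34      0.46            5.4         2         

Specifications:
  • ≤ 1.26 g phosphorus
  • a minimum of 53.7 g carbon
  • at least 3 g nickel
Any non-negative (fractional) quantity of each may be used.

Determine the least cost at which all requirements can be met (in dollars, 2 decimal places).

Let x1 = kg of pure iron, x2 = kg of steel scrap, x3 = kg of ferrochrome, x4 = kg of return scrap, x5 = kg of scrap grade C.
Minimize 1.73x1 + 0.56x2 + 4.05x3 + 0.28x4 + 0.34x5 with:
  0.07x1 + 0.27x2 + 0.29x3 + 0.25x4 + 0.46x5 ≤ 1.26   (phosphorus)
  0.1x1 + 2.5x2 + 77x3 + 2.9x4 + 5.4x5 ≥ 53.7   (carbon)
  1x2 + 3x3 + 5x4 + 2x5 ≥ 3   (nickel)
  x1, x2, x3, x4, x5 ≥ 0.
The minimum-cost mix takes nothing from pure iron, steel scrap, scrap grade C — only ferrochrome, return scrap. There the carbon and nickel constraints are tight.
Solving gives x3 = 0.6904, x4 = 0.1858.
Cost = 4.05·0.6904 + 0.28·0.1858 = 2.8481.

$2.85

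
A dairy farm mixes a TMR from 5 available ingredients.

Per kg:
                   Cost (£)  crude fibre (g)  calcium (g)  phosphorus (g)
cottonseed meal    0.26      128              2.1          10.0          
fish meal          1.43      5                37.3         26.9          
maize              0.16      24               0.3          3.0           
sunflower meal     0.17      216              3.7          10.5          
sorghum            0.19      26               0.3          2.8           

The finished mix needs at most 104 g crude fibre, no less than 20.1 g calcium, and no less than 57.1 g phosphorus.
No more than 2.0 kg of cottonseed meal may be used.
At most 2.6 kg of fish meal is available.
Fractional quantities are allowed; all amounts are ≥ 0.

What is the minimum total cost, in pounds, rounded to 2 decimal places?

£2.83

Treat it as an LP. Let x1 = kg of cottonseed meal, x2 = kg of fish meal, x3 = kg of maize, x4 = kg of sunflower meal, x5 = kg of sorghum.
Minimise 0.26x1 + 1.43x2 + 0.16x3 + 0.17x4 + 0.19x5 subject to:
  128x1 + 5x2 + 24x3 + 216x4 + 26x5 ≤ 104   (crude fibre)
  2.1x1 + 37.3x2 + 0.3x3 + 3.7x4 + 0.3x5 ≥ 20.1   (calcium)
  10x1 + 26.9x2 + 3x3 + 10.5x4 + 2.8x5 ≥ 57.1   (phosphorus)
  x1 ≤ 2
  x2 ≤ 2.6
  x1, x2, x3, x4, x5 ≥ 0.
At the optimum only cottonseed meal, fish meal are positive (maize, sunflower meal, sorghum = 0). Binding constraints: crude fibre and phosphorus.
That vertex is x1 = 0.7403, x2 = 1.847.
Hence cost = 0.26·0.7403 + 1.43·1.847 = £2.8337.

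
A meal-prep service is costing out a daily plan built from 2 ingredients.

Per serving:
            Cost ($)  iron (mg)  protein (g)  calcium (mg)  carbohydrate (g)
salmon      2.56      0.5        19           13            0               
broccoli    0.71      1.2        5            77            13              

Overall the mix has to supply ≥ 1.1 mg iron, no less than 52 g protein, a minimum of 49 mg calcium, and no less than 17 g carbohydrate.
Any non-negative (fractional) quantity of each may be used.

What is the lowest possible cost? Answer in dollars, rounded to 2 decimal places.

This is a linear program. Let x1 = servings of salmon, x2 = servings of broccoli.
Minimize 2.56x1 + 0.71x2 subject to:
  0.5x1 + 1.2x2 ≥ 1.1   (iron)
  19x1 + 5x2 ≥ 52   (protein)
  13x1 + 77x2 ≥ 49   (calcium)
  13x2 ≥ 17   (carbohydrate)
  x1, x2 ≥ 0.
Both inputs are positive at the optimum. Binding constraints: protein and carbohydrate.
Solving gives x1 = 2.393, x2 = 1.308.
Hence cost = 2.56·2.393 + 0.71·1.308 = $7.0548.

$7.05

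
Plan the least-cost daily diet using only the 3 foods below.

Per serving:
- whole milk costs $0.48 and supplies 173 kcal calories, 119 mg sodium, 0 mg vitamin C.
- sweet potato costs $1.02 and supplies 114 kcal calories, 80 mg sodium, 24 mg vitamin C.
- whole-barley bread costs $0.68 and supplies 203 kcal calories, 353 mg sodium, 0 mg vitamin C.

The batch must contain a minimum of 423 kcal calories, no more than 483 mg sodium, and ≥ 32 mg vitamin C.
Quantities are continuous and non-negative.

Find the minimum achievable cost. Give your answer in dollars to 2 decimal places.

Set it up as a linear program. Let x1 = servings of whole milk, x2 = servings of sweet potato, x3 = servings of whole-barley bread.
Minimise 0.48x1 + 1.02x2 + 0.68x3 with:
  173x1 + 114x2 + 203x3 ≥ 423   (calories)
  119x1 + 80x2 + 353x3 ≤ 483   (sodium)
  24x2 ≥ 32   (vitamin C)
  x1, x2, x3 ≥ 0.
The minimum-cost mix takes nothing from whole-barley bread — only whole milk, sweet potato. Binding constraints: calories and vitamin C.
So whole milk = 1.566 servings, sweet potato = 1.333 servings.
Total cost: 0.48·1.566 + 1.02·1.333 = 2.1113.

$2.11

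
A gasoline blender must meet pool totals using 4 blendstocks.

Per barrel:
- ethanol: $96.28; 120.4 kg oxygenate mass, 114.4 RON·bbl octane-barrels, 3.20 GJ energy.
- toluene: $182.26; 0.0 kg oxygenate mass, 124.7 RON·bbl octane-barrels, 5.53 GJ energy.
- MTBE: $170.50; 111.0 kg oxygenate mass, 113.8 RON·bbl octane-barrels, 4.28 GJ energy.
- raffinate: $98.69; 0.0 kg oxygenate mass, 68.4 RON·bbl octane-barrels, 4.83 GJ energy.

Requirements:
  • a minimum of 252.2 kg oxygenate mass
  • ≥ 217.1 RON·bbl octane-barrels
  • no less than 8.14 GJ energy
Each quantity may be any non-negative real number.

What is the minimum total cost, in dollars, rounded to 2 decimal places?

Let x1 = barrels of ethanol, x2 = barrels of toluene, x3 = barrels of MTBE, x4 = barrels of raffinate.
min 96.28x1 + 182.26x2 + 170.5x3 + 98.69x4 s.t.:
  120.4x1 + 111x3 ≥ 252.2   (oxygenate mass)
  114.4x1 + 124.7x2 + 113.8x3 + 68.4x4 ≥ 217.1   (octane-barrels)
  3.2x1 + 5.53x2 + 4.28x3 + 4.83x4 ≥ 8.14   (energy)
  x1, x2, x3, x4 ≥ 0.
The optimal basis is {ethanol, raffinate}; toluene, MTBE drop out. Binding constraints: oxygenate mass and energy.
Optimal quantities: ethanol = 2.0947 barrels, raffinate = 0.29752 barrels.
Total cost: 96.28·2.0947 + 98.69·0.29752 = 231.0400.

$231.04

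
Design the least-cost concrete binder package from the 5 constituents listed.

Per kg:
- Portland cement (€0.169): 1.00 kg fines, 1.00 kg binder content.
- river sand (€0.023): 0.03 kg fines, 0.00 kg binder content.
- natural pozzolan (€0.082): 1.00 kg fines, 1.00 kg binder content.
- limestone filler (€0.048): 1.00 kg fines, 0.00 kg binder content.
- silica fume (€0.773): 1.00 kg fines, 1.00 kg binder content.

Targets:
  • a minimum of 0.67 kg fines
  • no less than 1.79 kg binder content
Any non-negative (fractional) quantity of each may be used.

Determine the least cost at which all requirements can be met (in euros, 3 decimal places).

Let x1 = kg of Portland cement, x2 = kg of river sand, x3 = kg of natural pozzolan, x4 = kg of limestone filler, x5 = kg of silica fume.
min 0.169x1 + 0.023x2 + 0.082x3 + 0.048x4 + 0.773x5 with:
  1x1 + 0.03x2 + 1x3 + 1x4 + 1x5 ≥ 0.67   (fines)
  1x1 + 1x3 + 1x5 ≥ 1.79   (binder content)
  x1, x2, x3, x4, x5 ≥ 0.
The cheapest feasible vertex uses only natural pozzolan; Portland cement, river sand, limestone filler, silica fume are not used. The binder content requirement is met with equality.
Solving gives x3 = 1.79.
Objective = 0.082·1.79 = 0.14678.

€0.147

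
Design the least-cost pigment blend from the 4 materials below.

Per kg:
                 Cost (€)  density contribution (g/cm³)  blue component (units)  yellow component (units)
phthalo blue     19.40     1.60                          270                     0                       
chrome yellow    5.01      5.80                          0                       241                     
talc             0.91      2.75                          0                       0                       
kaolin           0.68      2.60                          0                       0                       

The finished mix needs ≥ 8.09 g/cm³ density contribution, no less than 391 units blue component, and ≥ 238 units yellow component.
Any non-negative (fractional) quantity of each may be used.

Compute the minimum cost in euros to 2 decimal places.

Set it up as a linear program. Let x1 = kg of phthalo blue, x2 = kg of chrome yellow, x3 = kg of talc, x4 = kg of kaolin.
min 19.4x1 + 5.01x2 + 0.91x3 + 0.68x4 with:
  1.6x1 + 5.8x2 + 2.75x3 + 2.6x4 ≥ 8.09   (density contribution)
  270x1 ≥ 391   (blue component)
  241x2 ≥ 238   (yellow component)
  x1, x2, x3, x4 ≥ 0.
The optimal basis is {phthalo blue, chrome yellow, kaolin}; talc drops out. The density contribution, blue component, yellow component requirements are met with equality.
Solving gives x1 = 1.448, x2 = 0.9876, x4 = 0.01737.
Total cost: 19.4·1.448 + 5.01·0.9876 + 0.68·0.01737 = 33.0509.

€33.05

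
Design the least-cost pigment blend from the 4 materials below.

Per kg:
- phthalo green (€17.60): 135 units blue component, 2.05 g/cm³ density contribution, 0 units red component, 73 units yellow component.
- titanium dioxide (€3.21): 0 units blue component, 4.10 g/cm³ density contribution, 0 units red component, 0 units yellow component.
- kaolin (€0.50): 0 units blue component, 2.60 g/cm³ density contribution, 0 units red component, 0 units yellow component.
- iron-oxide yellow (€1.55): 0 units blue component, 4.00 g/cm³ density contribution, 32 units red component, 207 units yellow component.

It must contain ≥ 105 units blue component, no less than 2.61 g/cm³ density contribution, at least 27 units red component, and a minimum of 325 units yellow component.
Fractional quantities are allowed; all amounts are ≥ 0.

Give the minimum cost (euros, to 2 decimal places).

€15.70

Let x1 = kg of phthalo green, x2 = kg of titanium dioxide, x3 = kg of kaolin, x4 = kg of iron-oxide yellow.
Minimize 17.6x1 + 3.21x2 + 0.5x3 + 1.55x4 subject to:
  135x1 ≥ 105   (blue component)
  2.05x1 + 4.1x2 + 2.6x3 + 4x4 ≥ 2.61   (density contribution)
  32x4 ≥ 27   (red component)
  73x1 + 207x4 ≥ 325   (yellow component)
  x1, x2, x3, x4 ≥ 0.
The optimal basis is {phthalo green, iron-oxide yellow}; titanium dioxide, kaolin drop out. There the blue component and yellow component constraints are tight.
So phthalo green = 0.7778 kg, iron-oxide yellow = 1.296 kg.
Cost = 17.6·0.7778 + 1.55·1.296 = 15.6981.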